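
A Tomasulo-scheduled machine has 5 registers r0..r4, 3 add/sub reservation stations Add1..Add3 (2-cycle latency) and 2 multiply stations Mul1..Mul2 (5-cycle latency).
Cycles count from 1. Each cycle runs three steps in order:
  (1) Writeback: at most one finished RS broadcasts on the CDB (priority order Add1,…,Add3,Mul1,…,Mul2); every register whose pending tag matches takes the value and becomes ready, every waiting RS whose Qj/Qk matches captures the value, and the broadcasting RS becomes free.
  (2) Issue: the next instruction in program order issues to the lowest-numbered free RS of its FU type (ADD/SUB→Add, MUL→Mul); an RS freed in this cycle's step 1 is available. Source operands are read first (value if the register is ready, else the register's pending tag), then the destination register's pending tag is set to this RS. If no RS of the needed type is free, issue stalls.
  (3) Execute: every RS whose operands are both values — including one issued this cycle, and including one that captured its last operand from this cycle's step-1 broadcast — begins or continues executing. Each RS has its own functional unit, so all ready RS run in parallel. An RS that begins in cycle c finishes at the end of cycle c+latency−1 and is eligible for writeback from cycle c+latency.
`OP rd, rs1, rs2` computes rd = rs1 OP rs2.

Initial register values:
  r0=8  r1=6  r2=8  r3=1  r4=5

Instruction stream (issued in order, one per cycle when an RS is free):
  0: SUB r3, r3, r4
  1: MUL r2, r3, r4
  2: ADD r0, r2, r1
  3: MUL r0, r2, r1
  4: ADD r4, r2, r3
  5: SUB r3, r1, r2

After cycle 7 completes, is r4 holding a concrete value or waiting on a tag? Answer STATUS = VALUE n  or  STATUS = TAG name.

STATUS = TAG Add2

c1: issue SUB r3<-Add1 | r0:8,r1:6,r2:8,r3:Add1,r4:5
c2: issue MUL r2<-Mul1 | r0:8,r1:6,r2:Mul1,r3:Add1,r4:5
c3: CDB Add1=-4; issue ADD r0<-Add1 | r0:Add1,r1:6,r2:Mul1,r3:-4,r4:5
c4: issue MUL r0<-Mul2 | r0:Mul2,r1:6,r2:Mul1,r3:-4,r4:5
c5: issue ADD r4<-Add2 | r0:Mul2,r1:6,r2:Mul1,r3:-4,r4:Add2
c6: issue SUB r3<-Add3 | r0:Mul2,r1:6,r2:Mul1,r3:Add3,r4:Add2
c7: - | r0:Mul2,r1:6,r2:Mul1,r3:Add3,r4:Add2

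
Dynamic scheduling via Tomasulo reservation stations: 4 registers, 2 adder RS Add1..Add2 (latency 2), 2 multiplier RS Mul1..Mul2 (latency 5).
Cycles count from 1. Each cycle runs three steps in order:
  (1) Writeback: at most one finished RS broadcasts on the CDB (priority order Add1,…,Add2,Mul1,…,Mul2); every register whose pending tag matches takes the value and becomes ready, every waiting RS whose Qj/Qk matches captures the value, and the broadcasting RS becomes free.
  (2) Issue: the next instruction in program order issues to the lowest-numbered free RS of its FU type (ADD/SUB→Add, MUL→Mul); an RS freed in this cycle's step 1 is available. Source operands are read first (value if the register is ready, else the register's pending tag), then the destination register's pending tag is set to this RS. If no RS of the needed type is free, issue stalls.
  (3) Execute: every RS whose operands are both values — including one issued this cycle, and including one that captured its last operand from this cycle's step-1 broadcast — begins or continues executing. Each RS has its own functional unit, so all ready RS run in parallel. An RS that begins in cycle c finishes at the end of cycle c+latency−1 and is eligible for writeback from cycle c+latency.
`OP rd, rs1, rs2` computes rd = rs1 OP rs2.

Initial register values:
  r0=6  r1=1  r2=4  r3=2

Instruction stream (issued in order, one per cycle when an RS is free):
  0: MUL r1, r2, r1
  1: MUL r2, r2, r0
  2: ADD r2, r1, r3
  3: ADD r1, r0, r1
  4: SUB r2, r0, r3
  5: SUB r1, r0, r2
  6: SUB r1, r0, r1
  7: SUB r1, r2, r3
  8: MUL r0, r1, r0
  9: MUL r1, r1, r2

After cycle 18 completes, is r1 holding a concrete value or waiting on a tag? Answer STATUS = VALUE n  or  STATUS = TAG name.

STATUS = TAG Mul2

  c1: issue MUL r1<-Mul1  regs: r0:6,r1:Mul1,r2:4,r3:2
  c2: issue MUL r2<-Mul2  regs: r0:6,r1:Mul1,r2:Mul2,r3:2
  c3: issue ADD r2<-Add1  regs: r0:6,r1:Mul1,r2:Add1,r3:2
  c4: issue ADD r1<-Add2  regs: r0:6,r1:Add2,r2:Add1,r3:2
  c5: stall  regs: r0:6,r1:Add2,r2:Add1,r3:2
  c6: CDB Mul1=4; stall  regs: r0:6,r1:Add2,r2:Add1,r3:2
  c7: CDB Mul2=24; stall  regs: r0:6,r1:Add2,r2:Add1,r3:2
  c8: CDB Add1=6; issue SUB r2<-Add1  regs: r0:6,r1:Add2,r2:Add1,r3:2
  c9: CDB Add2=10; issue SUB r1<-Add2  regs: r0:6,r1:Add2,r2:Add1,r3:2
  c10: CDB Add1=4; issue SUB r1<-Add1  regs: r0:6,r1:Add1,r2:4,r3:2
  c11: stall  regs: r0:6,r1:Add1,r2:4,r3:2
  c12: CDB Add2=2; issue SUB r1<-Add2  regs: r0:6,r1:Add2,r2:4,r3:2
  c13: issue MUL r0<-Mul1  regs: r0:Mul1,r1:Add2,r2:4,r3:2
  c14: CDB Add1=4; issue MUL r1<-Mul2  regs: r0:Mul1,r1:Mul2,r2:4,r3:2
  c15: CDB Add2=2  regs: r0:Mul1,r1:Mul2,r2:4,r3:2
  c16: -  regs: r0:Mul1,r1:Mul2,r2:4,r3:2
  c17: -  regs: r0:Mul1,r1:Mul2,r2:4,r3:2
  c18: -  regs: r0:Mul1,r1:Mul2,r2:4,r3:2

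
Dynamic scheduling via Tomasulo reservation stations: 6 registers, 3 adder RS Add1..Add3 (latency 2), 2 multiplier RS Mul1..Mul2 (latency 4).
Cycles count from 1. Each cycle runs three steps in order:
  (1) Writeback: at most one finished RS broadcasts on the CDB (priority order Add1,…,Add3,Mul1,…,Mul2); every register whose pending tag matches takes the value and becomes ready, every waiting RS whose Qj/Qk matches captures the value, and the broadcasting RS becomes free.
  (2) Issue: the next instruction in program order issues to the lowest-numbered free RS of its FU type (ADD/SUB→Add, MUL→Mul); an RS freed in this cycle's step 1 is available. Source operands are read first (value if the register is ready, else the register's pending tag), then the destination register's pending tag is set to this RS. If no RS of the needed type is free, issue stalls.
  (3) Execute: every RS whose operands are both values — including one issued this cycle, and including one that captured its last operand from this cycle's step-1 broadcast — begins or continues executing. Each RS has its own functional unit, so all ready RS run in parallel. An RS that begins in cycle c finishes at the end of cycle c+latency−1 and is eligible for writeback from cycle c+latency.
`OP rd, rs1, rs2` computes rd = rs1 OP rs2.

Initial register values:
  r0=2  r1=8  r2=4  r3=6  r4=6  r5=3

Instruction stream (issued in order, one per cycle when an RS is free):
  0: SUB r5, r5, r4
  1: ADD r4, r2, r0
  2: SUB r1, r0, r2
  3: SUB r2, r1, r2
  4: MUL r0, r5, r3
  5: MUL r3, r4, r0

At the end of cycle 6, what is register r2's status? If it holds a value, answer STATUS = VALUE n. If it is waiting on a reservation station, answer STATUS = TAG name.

  c1: issue SUB r5<-Add1  regs: r0:2,r1:8,r2:4,r3:6,r4:6,r5:Add1
  c2: issue ADD r4<-Add2  regs: r0:2,r1:8,r2:4,r3:6,r4:Add2,r5:Add1
  c3: CDB Add1=-3; issue SUB r1<-Add1  regs: r0:2,r1:Add1,r2:4,r3:6,r4:Add2,r5:-3
  c4: CDB Add2=6; issue SUB r2<-Add2  regs: r0:2,r1:Add1,r2:Add2,r3:6,r4:6,r5:-3
  c5: CDB Add1=-2; issue MUL r0<-Mul1  regs: r0:Mul1,r1:-2,r2:Add2,r3:6,r4:6,r5:-3
  c6: issue MUL r3<-Mul2  regs: r0:Mul1,r1:-2,r2:Add2,r3:Mul2,r4:6,r5:-3

STATUS = TAG Add2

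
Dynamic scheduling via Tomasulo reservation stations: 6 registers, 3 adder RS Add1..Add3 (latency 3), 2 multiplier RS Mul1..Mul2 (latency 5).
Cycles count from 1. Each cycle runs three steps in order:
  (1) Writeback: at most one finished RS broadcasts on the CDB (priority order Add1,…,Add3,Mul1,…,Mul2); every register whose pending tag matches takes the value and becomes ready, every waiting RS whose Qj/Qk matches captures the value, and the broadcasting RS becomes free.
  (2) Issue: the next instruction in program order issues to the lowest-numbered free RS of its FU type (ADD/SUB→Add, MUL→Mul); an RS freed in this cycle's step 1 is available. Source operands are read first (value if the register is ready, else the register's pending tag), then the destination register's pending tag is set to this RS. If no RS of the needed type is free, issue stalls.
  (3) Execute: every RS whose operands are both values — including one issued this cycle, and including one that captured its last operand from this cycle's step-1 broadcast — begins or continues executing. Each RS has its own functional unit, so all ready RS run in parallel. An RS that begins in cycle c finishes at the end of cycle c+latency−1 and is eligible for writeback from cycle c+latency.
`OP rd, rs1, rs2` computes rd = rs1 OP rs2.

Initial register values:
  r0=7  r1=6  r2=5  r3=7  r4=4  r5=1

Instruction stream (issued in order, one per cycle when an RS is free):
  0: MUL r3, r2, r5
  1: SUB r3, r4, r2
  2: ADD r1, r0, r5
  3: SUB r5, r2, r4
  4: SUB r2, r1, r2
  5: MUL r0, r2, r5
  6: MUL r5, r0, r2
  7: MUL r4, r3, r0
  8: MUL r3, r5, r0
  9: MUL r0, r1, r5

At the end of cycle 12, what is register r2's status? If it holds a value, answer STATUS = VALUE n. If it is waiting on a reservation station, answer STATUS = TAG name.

STATUS = VALUE 3

  c1: issue MUL r3<-Mul1  regs: r0:7,r1:6,r2:5,r3:Mul1,r4:4,r5:1
  c2: issue SUB r3<-Add1  regs: r0:7,r1:6,r2:5,r3:Add1,r4:4,r5:1
  c3: issue ADD r1<-Add2  regs: r0:7,r1:Add2,r2:5,r3:Add1,r4:4,r5:1
  c4: issue SUB r5<-Add3  regs: r0:7,r1:Add2,r2:5,r3:Add1,r4:4,r5:Add3
  c5: CDB Add1=-1; issue SUB r2<-Add1  regs: r0:7,r1:Add2,r2:Add1,r3:-1,r4:4,r5:Add3
  c6: CDB Add2=8; issue MUL r0<-Mul2  regs: r0:Mul2,r1:8,r2:Add1,r3:-1,r4:4,r5:Add3
  c7: CDB Add3=1; stall  regs: r0:Mul2,r1:8,r2:Add1,r3:-1,r4:4,r5:1
  c8: CDB Mul1=5; issue MUL r5<-Mul1  regs: r0:Mul2,r1:8,r2:Add1,r3:-1,r4:4,r5:Mul1
  c9: CDB Add1=3; stall  regs: r0:Mul2,r1:8,r2:3,r3:-1,r4:4,r5:Mul1
  c10: stall  regs: r0:Mul2,r1:8,r2:3,r3:-1,r4:4,r5:Mul1
  c11: stall  regs: r0:Mul2,r1:8,r2:3,r3:-1,r4:4,r5:Mul1
  c12: stall  regs: r0:Mul2,r1:8,r2:3,r3:-1,r4:4,r5:Mul1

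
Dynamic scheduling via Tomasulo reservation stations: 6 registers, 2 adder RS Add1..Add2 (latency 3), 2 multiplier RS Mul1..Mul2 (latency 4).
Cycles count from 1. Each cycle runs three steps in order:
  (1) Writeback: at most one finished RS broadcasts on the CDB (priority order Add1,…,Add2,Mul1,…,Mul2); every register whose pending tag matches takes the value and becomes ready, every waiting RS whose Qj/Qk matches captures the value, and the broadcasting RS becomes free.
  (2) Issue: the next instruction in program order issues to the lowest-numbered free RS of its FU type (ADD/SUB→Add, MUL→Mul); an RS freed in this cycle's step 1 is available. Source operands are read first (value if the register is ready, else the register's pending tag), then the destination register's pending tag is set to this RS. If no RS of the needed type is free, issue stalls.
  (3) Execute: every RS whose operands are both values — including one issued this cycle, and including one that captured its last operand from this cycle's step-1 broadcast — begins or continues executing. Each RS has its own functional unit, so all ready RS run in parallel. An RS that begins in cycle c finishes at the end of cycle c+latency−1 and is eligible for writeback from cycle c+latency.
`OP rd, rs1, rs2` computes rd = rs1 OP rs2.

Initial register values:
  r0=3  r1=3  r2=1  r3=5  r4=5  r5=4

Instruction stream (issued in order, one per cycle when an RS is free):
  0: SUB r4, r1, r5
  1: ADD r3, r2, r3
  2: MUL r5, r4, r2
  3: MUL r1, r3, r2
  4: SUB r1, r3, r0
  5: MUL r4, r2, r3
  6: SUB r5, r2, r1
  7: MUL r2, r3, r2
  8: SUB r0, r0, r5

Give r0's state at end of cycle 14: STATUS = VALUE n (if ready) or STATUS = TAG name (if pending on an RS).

  c1: issue SUB r4<-Add1  regs: r0:3,r1:3,r2:1,r3:5,r4:Add1,r5:4
  c2: issue ADD r3<-Add2  regs: r0:3,r1:3,r2:1,r3:Add2,r4:Add1,r5:4
  c3: issue MUL r5<-Mul1  regs: r0:3,r1:3,r2:1,r3:Add2,r4:Add1,r5:Mul1
  c4: CDB Add1=-1; issue MUL r1<-Mul2  regs: r0:3,r1:Mul2,r2:1,r3:Add2,r4:-1,r5:Mul1
  c5: CDB Add2=6; issue SUB r1<-Add1  regs: r0:3,r1:Add1,r2:1,r3:6,r4:-1,r5:Mul1
  c6: stall  regs: r0:3,r1:Add1,r2:1,r3:6,r4:-1,r5:Mul1
  c7: stall  regs: r0:3,r1:Add1,r2:1,r3:6,r4:-1,r5:Mul1
  c8: CDB Add1=3; stall  regs: r0:3,r1:3,r2:1,r3:6,r4:-1,r5:Mul1
  c9: CDB Mul1=-1; issue MUL r4<-Mul1  regs: r0:3,r1:3,r2:1,r3:6,r4:Mul1,r5:-1
  c10: CDB Mul2=6; issue SUB r5<-Add1  regs: r0:3,r1:3,r2:1,r3:6,r4:Mul1,r5:Add1
  c11: issue MUL r2<-Mul2  regs: r0:3,r1:3,r2:Mul2,r3:6,r4:Mul1,r5:Add1
  c12: issue SUB r0<-Add2  regs: r0:Add2,r1:3,r2:Mul2,r3:6,r4:Mul1,r5:Add1
  c13: CDB Add1=-2  regs: r0:Add2,r1:3,r2:Mul2,r3:6,r4:Mul1,r5:-2
  c14: CDB Mul1=6  regs: r0:Add2,r1:3,r2:Mul2,r3:6,r4:6,r5:-2

STATUS = TAG Add2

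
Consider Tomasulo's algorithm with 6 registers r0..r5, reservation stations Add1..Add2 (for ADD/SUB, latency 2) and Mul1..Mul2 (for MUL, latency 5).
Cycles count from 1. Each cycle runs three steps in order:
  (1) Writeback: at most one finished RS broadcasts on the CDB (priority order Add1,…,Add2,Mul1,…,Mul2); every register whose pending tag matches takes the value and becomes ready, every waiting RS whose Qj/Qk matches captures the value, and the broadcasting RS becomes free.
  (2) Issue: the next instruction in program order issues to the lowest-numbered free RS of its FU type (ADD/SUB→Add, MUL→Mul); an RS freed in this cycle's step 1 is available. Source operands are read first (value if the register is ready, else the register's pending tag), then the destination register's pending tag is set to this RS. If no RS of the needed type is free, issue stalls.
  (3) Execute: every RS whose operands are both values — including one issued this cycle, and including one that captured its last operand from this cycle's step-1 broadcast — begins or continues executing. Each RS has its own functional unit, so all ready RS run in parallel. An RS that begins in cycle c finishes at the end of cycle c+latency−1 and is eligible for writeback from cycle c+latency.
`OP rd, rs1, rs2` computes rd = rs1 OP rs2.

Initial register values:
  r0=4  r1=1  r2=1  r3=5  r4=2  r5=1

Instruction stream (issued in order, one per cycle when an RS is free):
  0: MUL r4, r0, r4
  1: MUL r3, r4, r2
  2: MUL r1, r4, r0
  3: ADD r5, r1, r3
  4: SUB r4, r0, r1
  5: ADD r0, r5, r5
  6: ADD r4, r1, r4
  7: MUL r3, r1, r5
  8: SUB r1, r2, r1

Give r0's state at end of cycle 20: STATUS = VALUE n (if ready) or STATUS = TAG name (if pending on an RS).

  c1: issue MUL r4<-Mul1  regs: r0:4,r1:1,r2:1,r3:5,r4:Mul1,r5:1
  c2: issue MUL r3<-Mul2  regs: r0:4,r1:1,r2:1,r3:Mul2,r4:Mul1,r5:1
  c3: stall  regs: r0:4,r1:1,r2:1,r3:Mul2,r4:Mul1,r5:1
  c4: stall  regs: r0:4,r1:1,r2:1,r3:Mul2,r4:Mul1,r5:1
  c5: stall  regs: r0:4,r1:1,r2:1,r3:Mul2,r4:Mul1,r5:1
  c6: CDB Mul1=8; issue MUL r1<-Mul1  regs: r0:4,r1:Mul1,r2:1,r3:Mul2,r4:8,r5:1
  c7: issue ADD r5<-Add1  regs: r0:4,r1:Mul1,r2:1,r3:Mul2,r4:8,r5:Add1
  c8: issue SUB r4<-Add2  regs: r0:4,r1:Mul1,r2:1,r3:Mul2,r4:Add2,r5:Add1
  c9: stall  regs: r0:4,r1:Mul1,r2:1,r3:Mul2,r4:Add2,r5:Add1
  c10: stall  regs: r0:4,r1:Mul1,r2:1,r3:Mul2,r4:Add2,r5:Add1
  c11: CDB Mul1=32; stall  regs: r0:4,r1:32,r2:1,r3:Mul2,r4:Add2,r5:Add1
  c12: CDB Mul2=8; stall  regs: r0:4,r1:32,r2:1,r3:8,r4:Add2,r5:Add1
  c13: CDB Add2=-28; issue ADD r0<-Add2  regs: r0:Add2,r1:32,r2:1,r3:8,r4:-28,r5:Add1
  c14: CDB Add1=40; issue ADD r4<-Add1  regs: r0:Add2,r1:32,r2:1,r3:8,r4:Add1,r5:40
  c15: issue MUL r3<-Mul1  regs: r0:Add2,r1:32,r2:1,r3:Mul1,r4:Add1,r5:40
  c16: CDB Add1=4; issue SUB r1<-Add1  regs: r0:Add2,r1:Add1,r2:1,r3:Mul1,r4:4,r5:40
  c17: CDB Add2=80  regs: r0:80,r1:Add1,r2:1,r3:Mul1,r4:4,r5:40
  c18: CDB Add1=-31  regs: r0:80,r1:-31,r2:1,r3:Mul1,r4:4,r5:40
  c19: -  regs: r0:80,r1:-31,r2:1,r3:Mul1,r4:4,r5:40
  c20: CDB Mul1=1280  regs: r0:80,r1:-31,r2:1,r3:1280,r4:4,r5:40

STATUS = VALUE 80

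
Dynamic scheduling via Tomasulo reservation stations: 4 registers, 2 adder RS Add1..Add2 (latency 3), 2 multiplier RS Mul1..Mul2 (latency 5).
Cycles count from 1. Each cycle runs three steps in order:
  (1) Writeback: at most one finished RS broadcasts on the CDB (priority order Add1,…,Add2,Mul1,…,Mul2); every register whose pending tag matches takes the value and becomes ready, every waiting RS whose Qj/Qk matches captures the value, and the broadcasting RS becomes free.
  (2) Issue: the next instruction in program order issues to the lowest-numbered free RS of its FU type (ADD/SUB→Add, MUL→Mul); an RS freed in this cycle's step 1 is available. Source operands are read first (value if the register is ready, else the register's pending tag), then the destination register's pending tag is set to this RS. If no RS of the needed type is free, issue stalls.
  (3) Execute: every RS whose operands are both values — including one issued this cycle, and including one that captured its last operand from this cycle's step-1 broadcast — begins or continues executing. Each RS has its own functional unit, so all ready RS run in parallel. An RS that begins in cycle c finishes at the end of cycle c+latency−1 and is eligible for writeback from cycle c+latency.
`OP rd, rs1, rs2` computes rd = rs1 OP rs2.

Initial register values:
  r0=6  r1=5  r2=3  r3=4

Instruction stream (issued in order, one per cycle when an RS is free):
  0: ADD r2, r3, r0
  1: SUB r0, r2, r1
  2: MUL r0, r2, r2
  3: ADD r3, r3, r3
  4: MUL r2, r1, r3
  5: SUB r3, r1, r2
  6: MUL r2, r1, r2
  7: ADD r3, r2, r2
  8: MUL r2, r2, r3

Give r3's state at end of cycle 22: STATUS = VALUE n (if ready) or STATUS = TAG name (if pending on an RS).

cycle 1: issue ADD r2<-Add1 // r0:6,r1:5,r2:Add1,r3:4
cycle 2: issue SUB r0<-Add2 // r0:Add2,r1:5,r2:Add1,r3:4
cycle 3: issue MUL r0<-Mul1 // r0:Mul1,r1:5,r2:Add1,r3:4
cycle 4: CDB Add1=10; issue ADD r3<-Add1 // r0:Mul1,r1:5,r2:10,r3:Add1
cycle 5: issue MUL r2<-Mul2 // r0:Mul1,r1:5,r2:Mul2,r3:Add1
cycle 6: stall // r0:Mul1,r1:5,r2:Mul2,r3:Add1
cycle 7: CDB Add1=8; issue SUB r3<-Add1 // r0:Mul1,r1:5,r2:Mul2,r3:Add1
cycle 8: CDB Add2=5; stall // r0:Mul1,r1:5,r2:Mul2,r3:Add1
cycle 9: CDB Mul1=100; issue MUL r2<-Mul1 // r0:100,r1:5,r2:Mul1,r3:Add1
cycle 10: issue ADD r3<-Add2 // r0:100,r1:5,r2:Mul1,r3:Add2
cycle 11: stall // r0:100,r1:5,r2:Mul1,r3:Add2
cycle 12: CDB Mul2=40; issue MUL r2<-Mul2 // r0:100,r1:5,r2:Mul2,r3:Add2
cycle 13: - // r0:100,r1:5,r2:Mul2,r3:Add2
cycle 14: - // r0:100,r1:5,r2:Mul2,r3:Add2
cycle 15: CDB Add1=-35 // r0:100,r1:5,r2:Mul2,r3:Add2
cycle 16: - // r0:100,r1:5,r2:Mul2,r3:Add2
cycle 17: CDB Mul1=200 // r0:100,r1:5,r2:Mul2,r3:Add2
cycle 18: - // r0:100,r1:5,r2:Mul2,r3:Add2
cycle 19: - // r0:100,r1:5,r2:Mul2,r3:Add2
cycle 20: CDB Add2=400 // r0:100,r1:5,r2:Mul2,r3:400
cycle 21: - // r0:100,r1:5,r2:Mul2,r3:400
cycle 22: - // r0:100,r1:5,r2:Mul2,r3:400

STATUS = VALUE 400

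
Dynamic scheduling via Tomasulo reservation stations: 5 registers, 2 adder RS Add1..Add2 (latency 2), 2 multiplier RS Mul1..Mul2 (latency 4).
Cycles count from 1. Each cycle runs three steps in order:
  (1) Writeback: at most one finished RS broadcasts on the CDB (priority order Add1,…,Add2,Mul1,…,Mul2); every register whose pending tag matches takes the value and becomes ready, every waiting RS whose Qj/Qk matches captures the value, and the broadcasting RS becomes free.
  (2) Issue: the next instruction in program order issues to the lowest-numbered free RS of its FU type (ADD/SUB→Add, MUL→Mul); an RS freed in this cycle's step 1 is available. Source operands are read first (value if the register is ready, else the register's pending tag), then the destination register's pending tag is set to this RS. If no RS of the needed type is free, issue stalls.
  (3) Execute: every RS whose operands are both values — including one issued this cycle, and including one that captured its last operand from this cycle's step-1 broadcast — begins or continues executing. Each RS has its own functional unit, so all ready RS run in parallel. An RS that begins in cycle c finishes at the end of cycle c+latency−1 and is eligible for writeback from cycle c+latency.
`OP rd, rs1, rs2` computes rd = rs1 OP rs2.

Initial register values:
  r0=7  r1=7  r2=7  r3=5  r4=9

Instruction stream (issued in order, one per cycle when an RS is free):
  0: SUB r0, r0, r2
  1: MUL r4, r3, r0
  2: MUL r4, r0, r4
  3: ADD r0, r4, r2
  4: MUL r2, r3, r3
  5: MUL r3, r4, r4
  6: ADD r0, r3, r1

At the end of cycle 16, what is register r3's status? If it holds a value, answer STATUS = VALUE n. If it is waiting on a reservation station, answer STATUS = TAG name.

STATUS = VALUE 0

c1: issue SUB r0<-Add1 | r0:Add1,r1:7,r2:7,r3:5,r4:9
c2: issue MUL r4<-Mul1 | r0:Add1,r1:7,r2:7,r3:5,r4:Mul1
c3: CDB Add1=0; issue MUL r4<-Mul2 | r0:0,r1:7,r2:7,r3:5,r4:Mul2
c4: issue ADD r0<-Add1 | r0:Add1,r1:7,r2:7,r3:5,r4:Mul2
c5: stall | r0:Add1,r1:7,r2:7,r3:5,r4:Mul2
c6: stall | r0:Add1,r1:7,r2:7,r3:5,r4:Mul2
c7: CDB Mul1=0; issue MUL r2<-Mul1 | r0:Add1,r1:7,r2:Mul1,r3:5,r4:Mul2
c8: stall | r0:Add1,r1:7,r2:Mul1,r3:5,r4:Mul2
c9: stall | r0:Add1,r1:7,r2:Mul1,r3:5,r4:Mul2
c10: stall | r0:Add1,r1:7,r2:Mul1,r3:5,r4:Mul2
c11: CDB Mul1=25; issue MUL r3<-Mul1 | r0:Add1,r1:7,r2:25,r3:Mul1,r4:Mul2
c12: CDB Mul2=0; issue ADD r0<-Add2 | r0:Add2,r1:7,r2:25,r3:Mul1,r4:0
c13: - | r0:Add2,r1:7,r2:25,r3:Mul1,r4:0
c14: CDB Add1=7 | r0:Add2,r1:7,r2:25,r3:Mul1,r4:0
c15: - | r0:Add2,r1:7,r2:25,r3:Mul1,r4:0
c16: CDB Mul1=0 | r0:Add2,r1:7,r2:25,r3:0,r4:0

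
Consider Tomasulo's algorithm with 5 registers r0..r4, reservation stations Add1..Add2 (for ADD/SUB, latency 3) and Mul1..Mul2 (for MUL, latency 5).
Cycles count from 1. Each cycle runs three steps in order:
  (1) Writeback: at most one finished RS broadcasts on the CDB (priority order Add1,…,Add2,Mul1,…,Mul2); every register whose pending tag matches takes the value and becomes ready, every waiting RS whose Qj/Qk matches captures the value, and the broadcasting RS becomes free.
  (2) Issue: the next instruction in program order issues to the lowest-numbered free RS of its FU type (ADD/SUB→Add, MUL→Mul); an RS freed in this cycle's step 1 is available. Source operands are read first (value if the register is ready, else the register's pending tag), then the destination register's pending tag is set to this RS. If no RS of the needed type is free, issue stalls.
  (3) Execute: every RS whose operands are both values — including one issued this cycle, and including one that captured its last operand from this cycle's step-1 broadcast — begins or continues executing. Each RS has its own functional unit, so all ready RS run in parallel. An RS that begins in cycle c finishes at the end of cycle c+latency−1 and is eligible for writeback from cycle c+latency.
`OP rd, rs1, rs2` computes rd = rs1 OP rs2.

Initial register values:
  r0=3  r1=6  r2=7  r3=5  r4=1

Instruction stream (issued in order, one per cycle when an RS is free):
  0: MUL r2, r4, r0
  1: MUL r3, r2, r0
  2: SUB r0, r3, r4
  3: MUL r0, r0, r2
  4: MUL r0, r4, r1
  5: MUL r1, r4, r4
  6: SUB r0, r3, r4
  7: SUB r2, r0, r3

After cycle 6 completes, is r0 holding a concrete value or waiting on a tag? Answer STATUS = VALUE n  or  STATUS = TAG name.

  c1: issue MUL r2<-Mul1  regs: r0:3,r1:6,r2:Mul1,r3:5,r4:1
  c2: issue MUL r3<-Mul2  regs: r0:3,r1:6,r2:Mul1,r3:Mul2,r4:1
  c3: issue SUB r0<-Add1  regs: r0:Add1,r1:6,r2:Mul1,r3:Mul2,r4:1
  c4: stall  regs: r0:Add1,r1:6,r2:Mul1,r3:Mul2,r4:1
  c5: stall  regs: r0:Add1,r1:6,r2:Mul1,r3:Mul2,r4:1
  c6: CDB Mul1=3; issue MUL r0<-Mul1  regs: r0:Mul1,r1:6,r2:3,r3:Mul2,r4:1

STATUS = TAG Mul1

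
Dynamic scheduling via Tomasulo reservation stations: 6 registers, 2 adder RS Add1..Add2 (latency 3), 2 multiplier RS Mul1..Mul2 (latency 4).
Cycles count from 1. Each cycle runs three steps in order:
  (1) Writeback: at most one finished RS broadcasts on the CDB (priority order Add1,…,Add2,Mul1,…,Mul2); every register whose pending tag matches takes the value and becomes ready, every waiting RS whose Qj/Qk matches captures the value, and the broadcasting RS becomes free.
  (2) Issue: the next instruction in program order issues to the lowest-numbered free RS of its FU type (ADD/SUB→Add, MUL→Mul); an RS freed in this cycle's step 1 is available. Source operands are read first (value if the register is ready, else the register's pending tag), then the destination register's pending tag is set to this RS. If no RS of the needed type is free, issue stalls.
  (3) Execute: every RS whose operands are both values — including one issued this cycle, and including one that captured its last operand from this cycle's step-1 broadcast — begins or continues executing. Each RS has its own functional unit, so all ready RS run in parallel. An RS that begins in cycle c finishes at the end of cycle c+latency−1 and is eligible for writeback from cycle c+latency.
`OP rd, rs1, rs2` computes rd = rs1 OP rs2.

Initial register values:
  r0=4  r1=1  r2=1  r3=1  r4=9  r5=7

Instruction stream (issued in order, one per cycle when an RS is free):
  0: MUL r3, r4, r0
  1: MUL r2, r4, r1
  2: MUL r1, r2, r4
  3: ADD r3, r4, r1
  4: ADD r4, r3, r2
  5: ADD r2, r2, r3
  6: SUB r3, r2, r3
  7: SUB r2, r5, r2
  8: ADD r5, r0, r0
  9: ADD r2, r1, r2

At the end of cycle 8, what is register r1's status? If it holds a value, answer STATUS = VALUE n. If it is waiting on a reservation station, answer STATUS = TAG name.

cycle 1: issue MUL r3<-Mul1 // r0:4,r1:1,r2:1,r3:Mul1,r4:9,r5:7
cycle 2: issue MUL r2<-Mul2 // r0:4,r1:1,r2:Mul2,r3:Mul1,r4:9,r5:7
cycle 3: stall // r0:4,r1:1,r2:Mul2,r3:Mul1,r4:9,r5:7
cycle 4: stall // r0:4,r1:1,r2:Mul2,r3:Mul1,r4:9,r5:7
cycle 5: CDB Mul1=36; issue MUL r1<-Mul1 // r0:4,r1:Mul1,r2:Mul2,r3:36,r4:9,r5:7
cycle 6: CDB Mul2=9; issue ADD r3<-Add1 // r0:4,r1:Mul1,r2:9,r3:Add1,r4:9,r5:7
cycle 7: issue ADD r4<-Add2 // r0:4,r1:Mul1,r2:9,r3:Add1,r4:Add2,r5:7
cycle 8: stall // r0:4,r1:Mul1,r2:9,r3:Add1,r4:Add2,r5:7

STATUS = TAG Mul1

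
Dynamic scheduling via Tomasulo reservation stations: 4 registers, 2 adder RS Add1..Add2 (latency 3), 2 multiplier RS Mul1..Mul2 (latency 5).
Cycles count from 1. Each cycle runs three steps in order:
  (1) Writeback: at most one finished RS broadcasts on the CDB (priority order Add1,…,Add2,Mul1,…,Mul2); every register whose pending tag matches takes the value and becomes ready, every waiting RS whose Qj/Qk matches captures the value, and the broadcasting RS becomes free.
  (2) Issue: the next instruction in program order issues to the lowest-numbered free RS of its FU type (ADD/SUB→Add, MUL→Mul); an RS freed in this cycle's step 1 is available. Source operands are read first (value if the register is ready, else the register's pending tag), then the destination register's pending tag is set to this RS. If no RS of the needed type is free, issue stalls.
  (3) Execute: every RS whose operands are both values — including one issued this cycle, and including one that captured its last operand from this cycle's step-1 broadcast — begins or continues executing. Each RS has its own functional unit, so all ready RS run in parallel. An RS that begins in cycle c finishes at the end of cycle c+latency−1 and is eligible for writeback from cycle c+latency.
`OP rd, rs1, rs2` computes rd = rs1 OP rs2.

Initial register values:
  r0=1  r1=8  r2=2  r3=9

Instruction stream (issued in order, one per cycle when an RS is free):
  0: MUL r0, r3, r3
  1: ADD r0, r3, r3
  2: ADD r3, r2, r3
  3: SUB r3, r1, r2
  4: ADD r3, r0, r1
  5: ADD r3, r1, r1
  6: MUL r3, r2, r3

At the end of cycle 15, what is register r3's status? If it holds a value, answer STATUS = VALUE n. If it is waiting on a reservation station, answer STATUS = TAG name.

STATUS = TAG Mul1

cycle 1: issue MUL r0<-Mul1 // r0:Mul1,r1:8,r2:2,r3:9
cycle 2: issue ADD r0<-Add1 // r0:Add1,r1:8,r2:2,r3:9
cycle 3: issue ADD r3<-Add2 // r0:Add1,r1:8,r2:2,r3:Add2
cycle 4: stall // r0:Add1,r1:8,r2:2,r3:Add2
cycle 5: CDB Add1=18; issue SUB r3<-Add1 // r0:18,r1:8,r2:2,r3:Add1
cycle 6: CDB Add2=11; issue ADD r3<-Add2 // r0:18,r1:8,r2:2,r3:Add2
cycle 7: CDB Mul1=81; stall // r0:18,r1:8,r2:2,r3:Add2
cycle 8: CDB Add1=6; issue ADD r3<-Add1 // r0:18,r1:8,r2:2,r3:Add1
cycle 9: CDB Add2=26; issue MUL r3<-Mul1 // r0:18,r1:8,r2:2,r3:Mul1
cycle 10: - // r0:18,r1:8,r2:2,r3:Mul1
cycle 11: CDB Add1=16 // r0:18,r1:8,r2:2,r3:Mul1
cycle 12: - // r0:18,r1:8,r2:2,r3:Mul1
cycle 13: - // r0:18,r1:8,r2:2,r3:Mul1
cycle 14: - // r0:18,r1:8,r2:2,r3:Mul1
cycle 15: - // r0:18,r1:8,r2:2,r3:Mul1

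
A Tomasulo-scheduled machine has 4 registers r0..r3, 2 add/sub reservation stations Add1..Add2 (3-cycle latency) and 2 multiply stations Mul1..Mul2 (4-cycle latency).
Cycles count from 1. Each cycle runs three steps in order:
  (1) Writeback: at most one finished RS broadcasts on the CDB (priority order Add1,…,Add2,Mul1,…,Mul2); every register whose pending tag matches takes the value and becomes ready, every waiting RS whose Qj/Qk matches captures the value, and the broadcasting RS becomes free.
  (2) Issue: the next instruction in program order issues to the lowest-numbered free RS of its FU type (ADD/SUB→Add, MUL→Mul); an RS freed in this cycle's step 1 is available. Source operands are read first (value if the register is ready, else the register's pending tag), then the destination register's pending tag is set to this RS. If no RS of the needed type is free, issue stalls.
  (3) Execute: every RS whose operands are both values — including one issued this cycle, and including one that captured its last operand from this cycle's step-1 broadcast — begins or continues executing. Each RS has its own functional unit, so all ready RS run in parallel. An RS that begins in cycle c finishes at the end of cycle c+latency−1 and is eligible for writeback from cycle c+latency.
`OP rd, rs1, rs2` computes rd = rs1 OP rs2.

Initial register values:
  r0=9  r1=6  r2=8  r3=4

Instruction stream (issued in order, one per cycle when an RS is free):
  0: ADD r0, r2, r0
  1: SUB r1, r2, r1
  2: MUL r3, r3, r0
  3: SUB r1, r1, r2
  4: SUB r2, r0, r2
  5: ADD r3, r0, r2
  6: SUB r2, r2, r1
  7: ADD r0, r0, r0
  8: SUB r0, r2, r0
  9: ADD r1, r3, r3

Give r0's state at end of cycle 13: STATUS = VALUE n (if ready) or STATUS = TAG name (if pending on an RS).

  c1: issue ADD r0<-Add1  regs: r0:Add1,r1:6,r2:8,r3:4
  c2: issue SUB r1<-Add2  regs: r0:Add1,r1:Add2,r2:8,r3:4
  c3: issue MUL r3<-Mul1  regs: r0:Add1,r1:Add2,r2:8,r3:Mul1
  c4: CDB Add1=17; issue SUB r1<-Add1  regs: r0:17,r1:Add1,r2:8,r3:Mul1
  c5: CDB Add2=2; issue SUB r2<-Add2  regs: r0:17,r1:Add1,r2:Add2,r3:Mul1
  c6: stall  regs: r0:17,r1:Add1,r2:Add2,r3:Mul1
  c7: stall  regs: r0:17,r1:Add1,r2:Add2,r3:Mul1
  c8: CDB Add1=-6; issue ADD r3<-Add1  regs: r0:17,r1:-6,r2:Add2,r3:Add1
  c9: CDB Add2=9; issue SUB r2<-Add2  regs: r0:17,r1:-6,r2:Add2,r3:Add1
  c10: CDB Mul1=68; stall  regs: r0:17,r1:-6,r2:Add2,r3:Add1
  c11: stall  regs: r0:17,r1:-6,r2:Add2,r3:Add1
  c12: CDB Add1=26; issue ADD r0<-Add1  regs: r0:Add1,r1:-6,r2:Add2,r3:26
  c13: CDB Add2=15; issue SUB r0<-Add2  regs: r0:Add2,r1:-6,r2:15,r3:26

STATUS = TAG Add2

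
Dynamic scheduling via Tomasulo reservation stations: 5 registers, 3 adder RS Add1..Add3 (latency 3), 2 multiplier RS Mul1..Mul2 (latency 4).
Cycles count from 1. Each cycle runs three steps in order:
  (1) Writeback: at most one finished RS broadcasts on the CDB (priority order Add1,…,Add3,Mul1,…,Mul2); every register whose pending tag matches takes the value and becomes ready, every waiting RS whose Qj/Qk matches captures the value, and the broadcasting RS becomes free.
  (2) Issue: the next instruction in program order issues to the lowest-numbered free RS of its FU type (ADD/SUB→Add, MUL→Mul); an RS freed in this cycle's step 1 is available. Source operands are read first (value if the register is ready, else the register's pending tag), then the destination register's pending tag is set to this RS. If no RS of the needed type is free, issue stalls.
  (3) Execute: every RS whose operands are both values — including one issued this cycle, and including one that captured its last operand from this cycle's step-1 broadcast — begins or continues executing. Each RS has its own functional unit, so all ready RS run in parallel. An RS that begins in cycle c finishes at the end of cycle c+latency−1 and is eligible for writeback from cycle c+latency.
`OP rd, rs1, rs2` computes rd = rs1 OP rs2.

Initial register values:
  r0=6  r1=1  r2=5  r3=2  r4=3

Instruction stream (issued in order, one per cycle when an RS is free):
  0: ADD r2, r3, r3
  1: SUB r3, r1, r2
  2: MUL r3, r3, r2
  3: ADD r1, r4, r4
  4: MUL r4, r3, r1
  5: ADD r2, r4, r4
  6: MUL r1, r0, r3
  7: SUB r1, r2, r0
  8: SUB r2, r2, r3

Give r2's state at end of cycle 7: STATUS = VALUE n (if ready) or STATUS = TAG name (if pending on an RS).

  c1: issue ADD r2<-Add1  regs: r0:6,r1:1,r2:Add1,r3:2,r4:3
  c2: issue SUB r3<-Add2  regs: r0:6,r1:1,r2:Add1,r3:Add2,r4:3
  c3: issue MUL r3<-Mul1  regs: r0:6,r1:1,r2:Add1,r3:Mul1,r4:3
  c4: CDB Add1=4; issue ADD r1<-Add1  regs: r0:6,r1:Add1,r2:4,r3:Mul1,r4:3
  c5: issue MUL r4<-Mul2  regs: r0:6,r1:Add1,r2:4,r3:Mul1,r4:Mul2
  c6: issue ADD r2<-Add3  regs: r0:6,r1:Add1,r2:Add3,r3:Mul1,r4:Mul2
  c7: CDB Add1=6; stall  regs: r0:6,r1:6,r2:Add3,r3:Mul1,r4:Mul2

STATUS = TAG Add3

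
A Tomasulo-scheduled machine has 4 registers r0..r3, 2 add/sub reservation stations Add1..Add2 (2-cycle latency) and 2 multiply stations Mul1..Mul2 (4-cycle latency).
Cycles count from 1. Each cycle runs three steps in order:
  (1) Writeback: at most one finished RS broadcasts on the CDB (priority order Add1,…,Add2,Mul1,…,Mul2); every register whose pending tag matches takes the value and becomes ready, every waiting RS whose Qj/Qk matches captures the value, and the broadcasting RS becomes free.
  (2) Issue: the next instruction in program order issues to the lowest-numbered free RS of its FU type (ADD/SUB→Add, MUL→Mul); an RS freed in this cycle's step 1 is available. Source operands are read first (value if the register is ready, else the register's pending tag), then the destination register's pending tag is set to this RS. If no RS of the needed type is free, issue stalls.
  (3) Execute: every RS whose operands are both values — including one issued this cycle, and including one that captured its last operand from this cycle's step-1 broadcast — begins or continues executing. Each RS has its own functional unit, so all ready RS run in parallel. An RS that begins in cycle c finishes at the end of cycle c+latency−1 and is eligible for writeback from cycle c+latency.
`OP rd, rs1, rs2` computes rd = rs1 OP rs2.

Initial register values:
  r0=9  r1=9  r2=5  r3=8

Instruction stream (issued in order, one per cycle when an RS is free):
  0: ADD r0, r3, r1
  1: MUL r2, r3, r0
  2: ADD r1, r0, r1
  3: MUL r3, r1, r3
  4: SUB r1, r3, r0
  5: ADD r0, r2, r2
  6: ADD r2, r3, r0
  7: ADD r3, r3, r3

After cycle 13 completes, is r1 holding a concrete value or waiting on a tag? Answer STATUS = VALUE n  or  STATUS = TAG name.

STATUS = VALUE 191

c1: issue ADD r0<-Add1 | r0:Add1,r1:9,r2:5,r3:8
c2: issue MUL r2<-Mul1 | r0:Add1,r1:9,r2:Mul1,r3:8
c3: CDB Add1=17; issue ADD r1<-Add1 | r0:17,r1:Add1,r2:Mul1,r3:8
c4: issue MUL r3<-Mul2 | r0:17,r1:Add1,r2:Mul1,r3:Mul2
c5: CDB Add1=26; issue SUB r1<-Add1 | r0:17,r1:Add1,r2:Mul1,r3:Mul2
c6: issue ADD r0<-Add2 | r0:Add2,r1:Add1,r2:Mul1,r3:Mul2
c7: CDB Mul1=136; stall | r0:Add2,r1:Add1,r2:136,r3:Mul2
c8: stall | r0:Add2,r1:Add1,r2:136,r3:Mul2
c9: CDB Add2=272; issue ADD r2<-Add2 | r0:272,r1:Add1,r2:Add2,r3:Mul2
c10: CDB Mul2=208; stall | r0:272,r1:Add1,r2:Add2,r3:208
c11: stall | r0:272,r1:Add1,r2:Add2,r3:208
c12: CDB Add1=191; issue ADD r3<-Add1 | r0:272,r1:191,r2:Add2,r3:Add1
c13: CDB Add2=480 | r0:272,r1:191,r2:480,r3:Add1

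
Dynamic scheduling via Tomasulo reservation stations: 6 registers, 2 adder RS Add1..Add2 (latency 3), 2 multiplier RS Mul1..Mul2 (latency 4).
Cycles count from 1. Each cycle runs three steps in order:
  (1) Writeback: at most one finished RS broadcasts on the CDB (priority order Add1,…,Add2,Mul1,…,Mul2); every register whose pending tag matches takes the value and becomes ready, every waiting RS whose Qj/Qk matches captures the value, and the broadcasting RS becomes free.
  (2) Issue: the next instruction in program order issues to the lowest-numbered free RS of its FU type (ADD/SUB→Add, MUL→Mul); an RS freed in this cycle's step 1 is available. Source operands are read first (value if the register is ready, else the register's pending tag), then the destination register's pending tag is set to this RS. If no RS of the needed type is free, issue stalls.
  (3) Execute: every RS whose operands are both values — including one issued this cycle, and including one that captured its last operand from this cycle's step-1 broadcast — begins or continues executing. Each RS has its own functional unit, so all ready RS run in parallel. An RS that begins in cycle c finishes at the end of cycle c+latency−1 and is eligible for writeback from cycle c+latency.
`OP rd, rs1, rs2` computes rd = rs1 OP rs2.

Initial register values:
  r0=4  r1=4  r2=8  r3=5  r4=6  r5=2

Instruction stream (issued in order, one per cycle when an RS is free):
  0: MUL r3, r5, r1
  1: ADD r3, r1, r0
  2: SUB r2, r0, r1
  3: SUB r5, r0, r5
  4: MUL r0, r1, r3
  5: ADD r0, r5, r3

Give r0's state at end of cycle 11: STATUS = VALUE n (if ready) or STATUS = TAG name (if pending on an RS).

STATUS = VALUE 10

cycle 1: issue MUL r3<-Mul1 // r0:4,r1:4,r2:8,r3:Mul1,r4:6,r5:2
cycle 2: issue ADD r3<-Add1 // r0:4,r1:4,r2:8,r3:Add1,r4:6,r5:2
cycle 3: issue SUB r2<-Add2 // r0:4,r1:4,r2:Add2,r3:Add1,r4:6,r5:2
cycle 4: stall // r0:4,r1:4,r2:Add2,r3:Add1,r4:6,r5:2
cycle 5: CDB Add1=8; issue SUB r5<-Add1 // r0:4,r1:4,r2:Add2,r3:8,r4:6,r5:Add1
cycle 6: CDB Add2=0; issue MUL r0<-Mul2 // r0:Mul2,r1:4,r2:0,r3:8,r4:6,r5:Add1
cycle 7: CDB Mul1=8; issue ADD r0<-Add2 // r0:Add2,r1:4,r2:0,r3:8,r4:6,r5:Add1
cycle 8: CDB Add1=2 // r0:Add2,r1:4,r2:0,r3:8,r4:6,r5:2
cycle 9: - // r0:Add2,r1:4,r2:0,r3:8,r4:6,r5:2
cycle 10: CDB Mul2=32 // r0:Add2,r1:4,r2:0,r3:8,r4:6,r5:2
cycle 11: CDB Add2=10 // r0:10,r1:4,r2:0,r3:8,r4:6,r5:2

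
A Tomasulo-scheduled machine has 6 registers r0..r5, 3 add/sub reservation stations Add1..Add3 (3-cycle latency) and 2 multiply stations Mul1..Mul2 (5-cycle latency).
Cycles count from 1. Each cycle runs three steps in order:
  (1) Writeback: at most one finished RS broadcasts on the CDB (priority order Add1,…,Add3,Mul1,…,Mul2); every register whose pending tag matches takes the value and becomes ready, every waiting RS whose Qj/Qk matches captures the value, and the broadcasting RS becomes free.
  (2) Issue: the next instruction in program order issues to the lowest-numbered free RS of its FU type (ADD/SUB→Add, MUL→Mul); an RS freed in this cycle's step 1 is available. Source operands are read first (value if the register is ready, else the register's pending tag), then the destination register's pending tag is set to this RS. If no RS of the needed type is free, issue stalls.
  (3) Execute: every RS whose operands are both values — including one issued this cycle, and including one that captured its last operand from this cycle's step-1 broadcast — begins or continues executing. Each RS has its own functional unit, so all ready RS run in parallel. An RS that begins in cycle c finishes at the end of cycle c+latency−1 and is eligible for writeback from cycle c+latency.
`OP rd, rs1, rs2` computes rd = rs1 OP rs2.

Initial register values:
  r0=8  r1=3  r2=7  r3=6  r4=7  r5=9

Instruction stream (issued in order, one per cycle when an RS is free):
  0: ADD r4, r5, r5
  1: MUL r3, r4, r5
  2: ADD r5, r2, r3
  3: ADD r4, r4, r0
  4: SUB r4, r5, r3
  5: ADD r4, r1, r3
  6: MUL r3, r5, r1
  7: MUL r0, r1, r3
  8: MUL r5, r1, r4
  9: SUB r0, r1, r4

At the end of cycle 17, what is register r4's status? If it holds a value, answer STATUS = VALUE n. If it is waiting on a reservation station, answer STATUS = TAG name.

  c1: issue ADD r4<-Add1  regs: r0:8,r1:3,r2:7,r3:6,r4:Add1,r5:9
  c2: issue MUL r3<-Mul1  regs: r0:8,r1:3,r2:7,r3:Mul1,r4:Add1,r5:9
  c3: issue ADD r5<-Add2  regs: r0:8,r1:3,r2:7,r3:Mul1,r4:Add1,r5:Add2
  c4: CDB Add1=18; issue ADD r4<-Add1  regs: r0:8,r1:3,r2:7,r3:Mul1,r4:Add1,r5:Add2
  c5: issue SUB r4<-Add3  regs: r0:8,r1:3,r2:7,r3:Mul1,r4:Add3,r5:Add2
  c6: stall  regs: r0:8,r1:3,r2:7,r3:Mul1,r4:Add3,r5:Add2
  c7: CDB Add1=26; issue ADD r4<-Add1  regs: r0:8,r1:3,r2:7,r3:Mul1,r4:Add1,r5:Add2
  c8: issue MUL r3<-Mul2  regs: r0:8,r1:3,r2:7,r3:Mul2,r4:Add1,r5:Add2
  c9: CDB Mul1=162; issue MUL r0<-Mul1  regs: r0:Mul1,r1:3,r2:7,r3:Mul2,r4:Add1,r5:Add2
  c10: stall  regs: r0:Mul1,r1:3,r2:7,r3:Mul2,r4:Add1,r5:Add2
  c11: stall  regs: r0:Mul1,r1:3,r2:7,r3:Mul2,r4:Add1,r5:Add2
  c12: CDB Add1=165; stall  regs: r0:Mul1,r1:3,r2:7,r3:Mul2,r4:165,r5:Add2
  c13: CDB Add2=169; stall  regs: r0:Mul1,r1:3,r2:7,r3:Mul2,r4:165,r5:169
  c14: stall  regs: r0:Mul1,r1:3,r2:7,r3:Mul2,r4:165,r5:169
  c15: stall  regs: r0:Mul1,r1:3,r2:7,r3:Mul2,r4:165,r5:169
  c16: CDB Add3=7; stall  regs: r0:Mul1,r1:3,r2:7,r3:Mul2,r4:165,r5:169
  c17: stall  regs: r0:Mul1,r1:3,r2:7,r3:Mul2,r4:165,r5:169

STATUS = VALUE 165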